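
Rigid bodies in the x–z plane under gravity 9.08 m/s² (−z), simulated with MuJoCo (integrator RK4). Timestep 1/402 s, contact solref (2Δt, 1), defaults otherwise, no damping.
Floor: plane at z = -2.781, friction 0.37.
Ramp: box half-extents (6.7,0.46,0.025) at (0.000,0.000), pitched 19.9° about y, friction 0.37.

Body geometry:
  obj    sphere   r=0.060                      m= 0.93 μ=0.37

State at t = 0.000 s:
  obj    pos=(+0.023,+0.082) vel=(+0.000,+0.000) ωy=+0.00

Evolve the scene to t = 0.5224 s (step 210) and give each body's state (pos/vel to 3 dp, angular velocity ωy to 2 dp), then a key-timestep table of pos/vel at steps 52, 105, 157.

State at t = 0.5224 s:
  obj    pos=(+0.306,-0.020) vel=(+1.084,-0.393) ωy=+19.22

Key-timestep trajectory:
   step    t(s)  obj.x    obj.z    obj.vx   obj.vz 
     52  0.1294   +0.040  +0.076  +0.269  -0.097
    105  0.2612   +0.094  +0.056  +0.542  -0.196
    157  0.3905   +0.181  +0.025  +0.811  -0.293


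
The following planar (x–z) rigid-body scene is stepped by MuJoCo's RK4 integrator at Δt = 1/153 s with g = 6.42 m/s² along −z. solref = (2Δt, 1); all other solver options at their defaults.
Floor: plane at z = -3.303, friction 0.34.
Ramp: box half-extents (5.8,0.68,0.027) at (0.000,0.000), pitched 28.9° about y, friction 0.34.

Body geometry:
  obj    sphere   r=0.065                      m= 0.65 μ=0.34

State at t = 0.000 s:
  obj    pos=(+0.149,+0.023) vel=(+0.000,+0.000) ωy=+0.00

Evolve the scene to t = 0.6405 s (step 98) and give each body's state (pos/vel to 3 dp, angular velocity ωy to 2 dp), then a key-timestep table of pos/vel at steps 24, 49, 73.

State at t = 0.6405 s:
  obj    pos=(+0.547,-0.197) vel=(+1.243,-0.686) ωy=+21.83

Key-timestep trajectory:
   step    t(s)  obj.x    obj.z    obj.vx   obj.vz 
     24  0.1569   +0.173  +0.010  +0.304  -0.168
     49  0.3203   +0.249  -0.032  +0.621  -0.343
     73  0.4771   +0.370  -0.099  +0.926  -0.511


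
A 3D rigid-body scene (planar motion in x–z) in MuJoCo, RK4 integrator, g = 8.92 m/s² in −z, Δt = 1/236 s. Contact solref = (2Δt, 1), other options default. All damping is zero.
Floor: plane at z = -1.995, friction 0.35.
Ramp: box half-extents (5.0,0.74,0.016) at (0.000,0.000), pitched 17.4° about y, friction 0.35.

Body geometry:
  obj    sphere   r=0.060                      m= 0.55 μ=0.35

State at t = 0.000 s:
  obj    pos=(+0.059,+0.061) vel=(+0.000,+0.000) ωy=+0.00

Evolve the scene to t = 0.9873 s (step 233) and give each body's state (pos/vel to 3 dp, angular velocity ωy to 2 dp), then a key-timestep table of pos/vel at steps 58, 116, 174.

State at t = 0.9873 s:
  obj    pos=(+0.945,-0.217) vel=(+1.795,-0.563) ωy=+31.35

Key-timestep trajectory:
   step    t(s)  obj.x    obj.z    obj.vx   obj.vz 
     58  0.2458   +0.114  +0.044  +0.447  -0.140
    116  0.4915   +0.279  -0.008  +0.894  -0.280
    174  0.7373   +0.553  -0.094  +1.341  -0.420


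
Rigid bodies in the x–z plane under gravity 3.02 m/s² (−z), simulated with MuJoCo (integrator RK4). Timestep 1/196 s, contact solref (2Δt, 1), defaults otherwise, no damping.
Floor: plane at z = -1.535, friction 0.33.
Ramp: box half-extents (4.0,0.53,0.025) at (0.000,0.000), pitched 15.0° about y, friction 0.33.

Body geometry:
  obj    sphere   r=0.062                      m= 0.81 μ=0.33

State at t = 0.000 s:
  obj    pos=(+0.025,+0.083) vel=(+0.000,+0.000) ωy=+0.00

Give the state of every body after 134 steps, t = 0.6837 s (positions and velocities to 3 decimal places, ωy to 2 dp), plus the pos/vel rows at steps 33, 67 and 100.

State at t = 0.6837 s:
  obj    pos=(+0.151,+0.050) vel=(+0.369,-0.099) ωy=+6.15

Key-timestep trajectory:
   step    t(s)  obj.x    obj.z    obj.vx   obj.vz 
     33  0.1684   +0.033  +0.081  +0.091  -0.024
     67  0.3418   +0.057  +0.075  +0.184  -0.049
    100  0.5102   +0.095  +0.065  +0.275  -0.074


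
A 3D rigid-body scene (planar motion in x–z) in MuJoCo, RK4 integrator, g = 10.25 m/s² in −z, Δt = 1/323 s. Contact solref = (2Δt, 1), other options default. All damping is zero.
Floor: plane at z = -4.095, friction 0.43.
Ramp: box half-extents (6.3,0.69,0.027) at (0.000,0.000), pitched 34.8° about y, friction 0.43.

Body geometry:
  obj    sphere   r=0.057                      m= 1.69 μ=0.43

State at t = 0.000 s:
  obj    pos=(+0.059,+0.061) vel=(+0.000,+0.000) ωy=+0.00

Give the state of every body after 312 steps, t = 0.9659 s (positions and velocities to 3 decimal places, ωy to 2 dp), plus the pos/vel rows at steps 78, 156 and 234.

State at t = 0.9659 s:
  obj    pos=(+1.660,-1.051) vel=(+3.314,-2.304) ωy=+70.80

Key-timestep trajectory:
   step    t(s)  obj.x    obj.z    obj.vx   obj.vz 
     78  0.2415   +0.159  -0.008  +0.829  -0.576
    156  0.4830   +0.459  -0.217  +1.657  -1.152
    234  0.7245   +0.960  -0.565  +2.486  -1.728


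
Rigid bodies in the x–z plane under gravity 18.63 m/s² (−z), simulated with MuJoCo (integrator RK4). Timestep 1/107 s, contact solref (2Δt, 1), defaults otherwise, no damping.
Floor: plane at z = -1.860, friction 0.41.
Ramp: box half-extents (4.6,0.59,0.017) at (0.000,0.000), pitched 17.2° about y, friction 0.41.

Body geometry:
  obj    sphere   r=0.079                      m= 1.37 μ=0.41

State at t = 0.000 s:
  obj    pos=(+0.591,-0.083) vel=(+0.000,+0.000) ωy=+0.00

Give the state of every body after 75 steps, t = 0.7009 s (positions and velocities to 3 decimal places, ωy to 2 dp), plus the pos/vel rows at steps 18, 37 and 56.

State at t = 0.7009 s:
  obj    pos=(+1.515,-0.368) vel=(+2.635,-0.816) ωy=+34.90

Key-timestep trajectory:
   step    t(s)  obj.x    obj.z    obj.vx   obj.vz 
     18  0.1682   +0.644  -0.099  +0.633  -0.196
     37  0.3458   +0.816  -0.152  +1.300  -0.402
     56  0.5234   +1.106  -0.242  +1.967  -0.609


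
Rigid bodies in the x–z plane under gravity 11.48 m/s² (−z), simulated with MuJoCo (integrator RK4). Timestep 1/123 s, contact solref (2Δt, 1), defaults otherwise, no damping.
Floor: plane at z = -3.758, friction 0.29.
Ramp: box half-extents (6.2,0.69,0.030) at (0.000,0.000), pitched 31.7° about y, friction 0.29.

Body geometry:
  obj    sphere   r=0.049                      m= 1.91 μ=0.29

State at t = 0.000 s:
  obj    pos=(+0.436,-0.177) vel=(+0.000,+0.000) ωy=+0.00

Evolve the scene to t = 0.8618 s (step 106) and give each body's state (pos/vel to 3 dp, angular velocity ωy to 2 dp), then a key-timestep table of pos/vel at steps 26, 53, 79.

State at t = 0.8618 s:
  obj    pos=(+1.798,-1.018) vel=(+3.160,-1.951) ωy=+75.75

Key-timestep trajectory:
   step    t(s)  obj.x    obj.z    obj.vx   obj.vz 
     26  0.2114   +0.518  -0.227  +0.775  -0.479
     53  0.4309   +0.777  -0.387  +1.580  -0.976
     79  0.6423   +1.193  -0.644  +2.355  -1.454


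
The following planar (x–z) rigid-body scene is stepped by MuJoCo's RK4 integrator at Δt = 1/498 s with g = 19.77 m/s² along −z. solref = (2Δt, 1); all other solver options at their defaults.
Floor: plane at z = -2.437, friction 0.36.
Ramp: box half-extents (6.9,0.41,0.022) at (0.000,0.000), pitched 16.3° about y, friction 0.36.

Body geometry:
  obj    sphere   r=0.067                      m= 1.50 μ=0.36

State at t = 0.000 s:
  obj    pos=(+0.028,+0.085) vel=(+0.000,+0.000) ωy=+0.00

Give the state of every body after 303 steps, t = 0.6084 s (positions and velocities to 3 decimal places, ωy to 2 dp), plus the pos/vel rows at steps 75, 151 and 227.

State at t = 0.6084 s:
  obj    pos=(+0.732,-0.121) vel=(+2.315,-0.677) ωy=+35.99

Key-timestep trajectory:
   step    t(s)  obj.x    obj.z    obj.vx   obj.vz 
     75  0.1506   +0.071  +0.072  +0.573  -0.168
    151  0.3032   +0.203  +0.033  +1.154  -0.337
    227  0.4558   +0.423  -0.031  +1.734  -0.507


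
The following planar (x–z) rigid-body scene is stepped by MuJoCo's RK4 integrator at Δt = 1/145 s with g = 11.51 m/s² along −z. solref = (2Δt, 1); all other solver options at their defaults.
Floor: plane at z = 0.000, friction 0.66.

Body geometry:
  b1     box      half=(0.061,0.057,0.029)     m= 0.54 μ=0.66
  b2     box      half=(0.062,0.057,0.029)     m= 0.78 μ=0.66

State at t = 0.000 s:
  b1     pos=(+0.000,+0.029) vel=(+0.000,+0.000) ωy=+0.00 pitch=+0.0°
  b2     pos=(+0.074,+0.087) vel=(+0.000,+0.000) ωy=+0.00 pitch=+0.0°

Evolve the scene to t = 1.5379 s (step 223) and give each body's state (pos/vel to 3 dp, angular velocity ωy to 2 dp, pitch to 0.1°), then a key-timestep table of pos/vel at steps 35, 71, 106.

State at t = 1.5379 s:
  b1     pos=(+0.000,+0.029) vel=(+0.000,+0.000) ωy=+0.00 pitch=+0.0°
  b2     pos=(+0.138,+0.062) vel=(+0.000,+0.000) ωy=+0.00 pitch=+90.0°

Key-timestep trajectory:
   step    t(s)  b1.x    b1.z    b1.vx   b1.vz   b2.x    b2.z    b2.vx   b2.vz 
     35  0.2414   +0.000  +0.029  +0.000  +0.000   +0.109  +0.068  +0.161  +0.006
     71  0.4897   +0.000  +0.029  +0.000  +0.000   +0.151  +0.066  -0.016  -0.004
    106  0.7310   +0.000  +0.029  +0.000  +0.000   +0.140  +0.062  +0.097  +0.015


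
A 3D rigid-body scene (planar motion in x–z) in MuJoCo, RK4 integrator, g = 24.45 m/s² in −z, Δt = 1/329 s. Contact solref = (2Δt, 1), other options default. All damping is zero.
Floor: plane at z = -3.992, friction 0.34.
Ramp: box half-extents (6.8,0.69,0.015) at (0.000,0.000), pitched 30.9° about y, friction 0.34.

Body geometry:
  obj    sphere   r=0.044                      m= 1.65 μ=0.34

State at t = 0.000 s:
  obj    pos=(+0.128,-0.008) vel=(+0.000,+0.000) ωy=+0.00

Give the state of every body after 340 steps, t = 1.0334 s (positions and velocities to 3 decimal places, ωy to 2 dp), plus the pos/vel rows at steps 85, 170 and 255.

State at t = 1.0334 s:
  obj    pos=(+4.238,-2.467) vel=(+7.953,-4.760) ωy=+210.63

Key-timestep trajectory:
   step    t(s)  obj.x    obj.z    obj.vx   obj.vz 
     85  0.2584   +0.385  -0.162  +1.988  -1.190
    170  0.5167   +1.156  -0.623  +3.977  -2.380
    255  0.7751   +2.440  -1.391  +5.965  -3.570


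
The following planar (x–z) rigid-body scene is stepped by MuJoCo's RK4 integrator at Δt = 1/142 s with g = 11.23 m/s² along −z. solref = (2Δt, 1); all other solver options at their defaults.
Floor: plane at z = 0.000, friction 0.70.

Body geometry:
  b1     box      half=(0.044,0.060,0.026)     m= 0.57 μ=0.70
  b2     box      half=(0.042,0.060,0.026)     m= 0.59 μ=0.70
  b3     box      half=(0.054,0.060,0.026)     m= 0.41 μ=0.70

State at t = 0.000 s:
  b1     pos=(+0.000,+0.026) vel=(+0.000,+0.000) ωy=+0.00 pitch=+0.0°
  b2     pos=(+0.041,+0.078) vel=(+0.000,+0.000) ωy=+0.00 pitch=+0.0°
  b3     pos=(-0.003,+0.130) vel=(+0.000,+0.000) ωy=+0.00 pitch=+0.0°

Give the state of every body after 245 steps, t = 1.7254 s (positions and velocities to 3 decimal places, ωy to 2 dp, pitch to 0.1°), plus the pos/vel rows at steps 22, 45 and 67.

State at t = 1.7254 s:
  b1     pos=(+0.000,+0.026) vel=(+0.000,+0.000) ωy=+0.00 pitch=+0.0°
  b2     pos=(+0.041,+0.078) vel=(+0.000,+0.000) ωy=+0.00 pitch=+0.3°
  b3     pos=(-0.124,+0.026) vel=(+0.000,+0.000) ωy=+0.00 pitch=+180.0°

Key-timestep trajectory:
   step    t(s)  b1.x    b1.z    b1.vx   b1.vz   b2.x    b2.z    b2.vx   b2.vz   b3.x    b3.z    b3.vx   b3.vz 
     22  0.1549   +0.000  +0.026  +0.000  +0.000   +0.041  +0.078  +0.001  +0.000   -0.008  +0.129  -0.083  -0.023
     45  0.3169   +0.000  +0.026  +0.000  +0.000   +0.041  +0.078  +0.001  +0.000   -0.039  +0.110  -0.344  -0.021
     67  0.4718   +0.000  +0.026  +0.000  +0.000   +0.041  +0.078  +0.000  +0.000   -0.108  +0.053  -0.487  -1.019


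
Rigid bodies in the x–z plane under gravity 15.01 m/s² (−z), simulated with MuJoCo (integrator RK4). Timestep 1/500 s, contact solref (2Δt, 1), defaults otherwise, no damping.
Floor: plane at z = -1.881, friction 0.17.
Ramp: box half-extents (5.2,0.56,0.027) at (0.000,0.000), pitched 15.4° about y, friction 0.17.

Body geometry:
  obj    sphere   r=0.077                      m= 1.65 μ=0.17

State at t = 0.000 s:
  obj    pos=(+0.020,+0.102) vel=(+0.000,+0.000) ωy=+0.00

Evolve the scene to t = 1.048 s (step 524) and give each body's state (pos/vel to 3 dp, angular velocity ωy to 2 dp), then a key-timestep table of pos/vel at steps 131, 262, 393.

State at t = 1.048 s:
  obj    pos=(+1.528,-0.313) vel=(+2.877,-0.792) ωy=+38.75

Key-timestep trajectory:
   step    t(s)  obj.x    obj.z    obj.vx   obj.vz 
    131  0.2620   +0.114  +0.076  +0.719  -0.198
    262  0.5240   +0.397  -0.001  +1.438  -0.396
    393  0.7860   +0.868  -0.131  +2.158  -0.594


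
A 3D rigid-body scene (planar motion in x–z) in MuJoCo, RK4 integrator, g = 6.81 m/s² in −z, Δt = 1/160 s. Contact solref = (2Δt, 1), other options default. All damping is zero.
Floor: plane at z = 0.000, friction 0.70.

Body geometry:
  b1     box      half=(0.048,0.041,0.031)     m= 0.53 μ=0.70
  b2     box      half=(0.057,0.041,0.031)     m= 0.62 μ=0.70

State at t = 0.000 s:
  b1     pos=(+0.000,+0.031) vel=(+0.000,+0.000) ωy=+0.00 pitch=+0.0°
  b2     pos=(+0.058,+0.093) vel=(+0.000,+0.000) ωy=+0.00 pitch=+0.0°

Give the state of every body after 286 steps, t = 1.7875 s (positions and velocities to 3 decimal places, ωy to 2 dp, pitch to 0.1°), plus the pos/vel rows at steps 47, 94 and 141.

State at t = 1.7875 s:
  b1     pos=(+0.000,+0.031) vel=(+0.000,+0.000) ωy=+0.00 pitch=+0.0°
  b2     pos=(+0.114,+0.057) vel=(+0.000,+0.000) ωy=+0.00 pitch=+90.0°

Key-timestep trajectory:
   step    t(s)  b1.x    b1.z    b1.vx   b1.vz   b2.x    b2.z    b2.vx   b2.vz 
     47  0.2938   +0.000  +0.031  +0.000  +0.000   +0.097  +0.063  +0.282  -0.048
     94  0.5875   +0.000  +0.031  +0.000  +0.000   +0.132  +0.064  -0.049  -0.010
    141  0.8813   +0.000  +0.031  +0.000  +0.000   +0.112  +0.058  +0.126  -0.068


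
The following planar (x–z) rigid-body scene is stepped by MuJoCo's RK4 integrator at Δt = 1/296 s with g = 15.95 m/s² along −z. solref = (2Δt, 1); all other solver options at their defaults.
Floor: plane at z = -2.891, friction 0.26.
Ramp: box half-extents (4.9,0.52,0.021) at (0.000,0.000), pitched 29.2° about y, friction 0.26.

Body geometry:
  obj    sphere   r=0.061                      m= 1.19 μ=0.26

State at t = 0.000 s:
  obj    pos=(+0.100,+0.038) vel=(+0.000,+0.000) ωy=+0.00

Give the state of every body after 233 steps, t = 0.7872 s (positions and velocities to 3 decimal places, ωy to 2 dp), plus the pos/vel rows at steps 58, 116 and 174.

State at t = 0.7872 s:
  obj    pos=(+1.603,-0.802) vel=(+3.819,-2.135) ωy=+71.71

Key-timestep trajectory:
   step    t(s)  obj.x    obj.z    obj.vx   obj.vz 
     58  0.1959   +0.193  -0.014  +0.951  -0.531
    116  0.3919   +0.473  -0.170  +1.902  -1.063
    174  0.5878   +0.938  -0.431  +2.852  -1.594


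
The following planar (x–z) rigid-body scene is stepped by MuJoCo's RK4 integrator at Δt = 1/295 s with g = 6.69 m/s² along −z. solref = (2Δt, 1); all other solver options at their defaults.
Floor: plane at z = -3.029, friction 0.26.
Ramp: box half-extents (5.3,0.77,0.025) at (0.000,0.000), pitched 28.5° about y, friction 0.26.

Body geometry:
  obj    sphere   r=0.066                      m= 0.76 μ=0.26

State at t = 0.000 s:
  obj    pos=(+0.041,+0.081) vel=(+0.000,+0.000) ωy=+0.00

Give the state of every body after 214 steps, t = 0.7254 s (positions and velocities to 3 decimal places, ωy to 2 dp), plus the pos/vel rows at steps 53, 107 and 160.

State at t = 0.7254 s:
  obj    pos=(+0.568,-0.205) vel=(+1.454,-0.789) ωy=+25.06

Key-timestep trajectory:
   step    t(s)  obj.x    obj.z    obj.vx   obj.vz 
     53  0.1797   +0.073  +0.064  +0.360  -0.196
    107  0.3627   +0.173  +0.010  +0.727  -0.395
    160  0.5424   +0.336  -0.079  +1.087  -0.590


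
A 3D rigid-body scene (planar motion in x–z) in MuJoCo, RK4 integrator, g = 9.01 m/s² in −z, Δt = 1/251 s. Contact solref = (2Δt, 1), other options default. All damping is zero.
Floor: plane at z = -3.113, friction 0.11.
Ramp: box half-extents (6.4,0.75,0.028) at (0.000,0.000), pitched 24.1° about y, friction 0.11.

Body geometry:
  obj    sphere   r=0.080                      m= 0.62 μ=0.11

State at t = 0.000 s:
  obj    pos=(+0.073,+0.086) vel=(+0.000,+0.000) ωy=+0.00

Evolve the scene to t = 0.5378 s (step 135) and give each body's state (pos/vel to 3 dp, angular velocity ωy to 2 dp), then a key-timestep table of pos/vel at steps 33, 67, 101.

State at t = 0.5378 s:
  obj    pos=(+0.439,-0.078) vel=(+1.359,-0.620) ωy=+15.16

Key-timestep trajectory:
   step    t(s)  obj.x    obj.z    obj.vx   obj.vz 
     33  0.1315   +0.095  +0.076  +0.334  -0.147
     67  0.2669   +0.163  +0.045  +0.678  -0.295
    101  0.4024   +0.278  -0.006  +1.020  -0.452


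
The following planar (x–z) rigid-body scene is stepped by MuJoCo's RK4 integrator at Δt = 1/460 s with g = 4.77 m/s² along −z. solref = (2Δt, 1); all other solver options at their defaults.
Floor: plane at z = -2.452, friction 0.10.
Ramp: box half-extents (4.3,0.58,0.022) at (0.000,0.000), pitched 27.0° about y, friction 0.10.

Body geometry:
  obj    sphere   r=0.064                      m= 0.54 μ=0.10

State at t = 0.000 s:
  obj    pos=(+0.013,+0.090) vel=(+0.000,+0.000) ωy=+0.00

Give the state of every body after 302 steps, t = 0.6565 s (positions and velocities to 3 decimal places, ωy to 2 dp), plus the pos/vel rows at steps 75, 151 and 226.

State at t = 0.6565 s:
  obj    pos=(+0.347,-0.080) vel=(+1.022,-0.509) ωy=+10.94

Key-timestep trajectory:
   step    t(s)  obj.x    obj.z    obj.vx   obj.vz 
     75  0.1630   +0.034  +0.079  +0.253  -0.129
    151  0.3283   +0.097  +0.047  +0.507  -0.264
    226  0.4913   +0.200  -0.005  +0.759  -0.396


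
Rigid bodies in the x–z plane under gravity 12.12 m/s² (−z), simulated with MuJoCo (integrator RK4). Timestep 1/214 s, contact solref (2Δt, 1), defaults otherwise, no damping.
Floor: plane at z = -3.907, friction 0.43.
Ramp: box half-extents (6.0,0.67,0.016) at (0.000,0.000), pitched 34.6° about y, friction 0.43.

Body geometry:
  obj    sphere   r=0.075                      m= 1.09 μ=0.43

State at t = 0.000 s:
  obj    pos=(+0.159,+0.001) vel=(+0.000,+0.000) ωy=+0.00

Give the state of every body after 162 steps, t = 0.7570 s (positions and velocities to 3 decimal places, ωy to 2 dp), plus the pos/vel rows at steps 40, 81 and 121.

State at t = 0.7570 s:
  obj    pos=(+1.319,-0.799) vel=(+3.063,-2.113) ωy=+49.61

Key-timestep trajectory:
   step    t(s)  obj.x    obj.z    obj.vx   obj.vz 
     40  0.1869   +0.230  -0.048  +0.757  -0.522
     81  0.3785   +0.449  -0.199  +1.532  -1.057
    121  0.5654   +0.806  -0.445  +2.288  -1.578


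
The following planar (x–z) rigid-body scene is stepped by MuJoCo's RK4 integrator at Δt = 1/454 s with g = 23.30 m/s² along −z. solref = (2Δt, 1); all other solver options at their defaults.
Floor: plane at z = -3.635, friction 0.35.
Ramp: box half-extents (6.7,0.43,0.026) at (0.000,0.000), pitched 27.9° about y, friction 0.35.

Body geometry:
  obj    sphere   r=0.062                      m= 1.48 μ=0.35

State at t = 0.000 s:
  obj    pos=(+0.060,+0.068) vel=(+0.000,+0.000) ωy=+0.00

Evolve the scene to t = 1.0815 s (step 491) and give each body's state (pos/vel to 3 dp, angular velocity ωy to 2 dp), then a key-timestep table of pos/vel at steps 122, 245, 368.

State at t = 1.0815 s:
  obj    pos=(+4.085,-2.063) vel=(+7.443,-3.941) ωy=+135.84

Key-timestep trajectory:
   step    t(s)  obj.x    obj.z    obj.vx   obj.vz 
    122  0.2687   +0.309  -0.064  +1.850  -0.979
    245  0.5396   +1.062  -0.463  +3.714  -1.967
    368  0.8106   +2.321  -1.129  +5.579  -2.954


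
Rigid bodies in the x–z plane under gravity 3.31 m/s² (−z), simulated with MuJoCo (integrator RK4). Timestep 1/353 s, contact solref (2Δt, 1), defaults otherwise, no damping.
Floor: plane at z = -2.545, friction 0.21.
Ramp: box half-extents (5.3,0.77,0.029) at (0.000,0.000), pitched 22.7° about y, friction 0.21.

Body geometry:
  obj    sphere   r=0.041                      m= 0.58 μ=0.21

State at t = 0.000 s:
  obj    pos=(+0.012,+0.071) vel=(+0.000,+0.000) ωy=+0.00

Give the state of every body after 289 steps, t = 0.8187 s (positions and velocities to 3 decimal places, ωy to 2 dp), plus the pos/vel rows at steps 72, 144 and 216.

State at t = 0.8187 s:
  obj    pos=(+0.294,-0.047) vel=(+0.689,-0.288) ωy=+18.22

Key-timestep trajectory:
   step    t(s)  obj.x    obj.z    obj.vx   obj.vz 
     72  0.2040   +0.029  +0.064  +0.172  -0.072
    144  0.4079   +0.082  +0.042  +0.343  -0.144
    216  0.6119   +0.170  +0.005  +0.515  -0.215


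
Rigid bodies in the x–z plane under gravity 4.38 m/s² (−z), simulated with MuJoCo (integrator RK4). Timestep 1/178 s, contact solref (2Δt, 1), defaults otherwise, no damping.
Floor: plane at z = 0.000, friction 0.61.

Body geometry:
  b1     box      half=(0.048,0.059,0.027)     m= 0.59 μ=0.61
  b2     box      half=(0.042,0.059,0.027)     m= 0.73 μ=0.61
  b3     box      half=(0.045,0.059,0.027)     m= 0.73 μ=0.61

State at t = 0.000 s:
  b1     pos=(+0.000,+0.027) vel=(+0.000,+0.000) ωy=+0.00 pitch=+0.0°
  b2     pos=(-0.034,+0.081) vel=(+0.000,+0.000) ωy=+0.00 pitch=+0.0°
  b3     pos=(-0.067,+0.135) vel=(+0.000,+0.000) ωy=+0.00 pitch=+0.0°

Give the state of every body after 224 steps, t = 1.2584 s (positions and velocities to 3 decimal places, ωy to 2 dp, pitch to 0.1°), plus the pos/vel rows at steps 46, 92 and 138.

State at t = 1.2584 s:
  b1     pos=(+0.000,+0.027) vel=(+0.000,+0.000) ωy=+0.00 pitch=+0.0°
  b2     pos=(-0.084,+0.042) vel=(+0.000,+0.000) ωy=+0.00 pitch=-90.0°
  b3     pos=(-0.232,+0.027) vel=(+0.000,+0.000) ωy=+0.00 pitch=+180.0°

Key-timestep trajectory:
   step    t(s)  b1.x    b1.z    b1.vx   b1.vz   b2.x    b2.z    b2.vx   b2.vz   b3.x    b3.z    b3.vx   b3.vz 
     46  0.2584   +0.000  +0.027  +0.000  +0.000   -0.037  +0.082  -0.029  +0.012   -0.076  +0.132  -0.081  -0.029
     92  0.5169   +0.000  +0.027  +0.000  +0.000   -0.059  +0.082  -0.171  -0.081   -0.123  +0.092  -0.262  -0.459
    138  0.7753   +0.000  +0.027  +0.000  +0.000   -0.084  +0.042  +0.000  +0.000   -0.190  +0.052  -0.209  -0.029


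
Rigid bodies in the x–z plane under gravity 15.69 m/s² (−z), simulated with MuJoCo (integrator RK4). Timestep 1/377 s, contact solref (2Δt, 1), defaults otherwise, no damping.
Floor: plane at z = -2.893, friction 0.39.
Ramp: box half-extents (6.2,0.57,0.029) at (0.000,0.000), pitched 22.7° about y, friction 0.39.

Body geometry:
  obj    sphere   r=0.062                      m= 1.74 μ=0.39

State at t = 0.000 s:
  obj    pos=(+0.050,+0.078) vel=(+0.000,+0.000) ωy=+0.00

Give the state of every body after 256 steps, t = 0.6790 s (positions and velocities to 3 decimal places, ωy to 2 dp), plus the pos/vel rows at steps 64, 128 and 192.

State at t = 0.6790 s:
  obj    pos=(+0.970,-0.307) vel=(+2.709,-1.133) ωy=+47.36

Key-timestep trajectory:
   step    t(s)  obj.x    obj.z    obj.vx   obj.vz 
     64  0.1698   +0.107  +0.054  +0.677  -0.283
    128  0.3395   +0.280  -0.018  +1.355  -0.567
    192  0.5093   +0.567  -0.139  +2.032  -0.850


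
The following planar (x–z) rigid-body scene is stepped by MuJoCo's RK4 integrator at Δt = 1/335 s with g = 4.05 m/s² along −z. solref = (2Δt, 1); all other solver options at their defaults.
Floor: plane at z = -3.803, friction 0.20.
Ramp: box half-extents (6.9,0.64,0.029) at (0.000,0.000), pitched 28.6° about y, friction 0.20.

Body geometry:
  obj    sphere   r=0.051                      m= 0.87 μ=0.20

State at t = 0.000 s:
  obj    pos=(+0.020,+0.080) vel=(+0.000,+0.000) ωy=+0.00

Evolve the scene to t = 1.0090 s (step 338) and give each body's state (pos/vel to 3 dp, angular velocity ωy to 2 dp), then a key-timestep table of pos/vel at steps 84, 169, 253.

State at t = 1.0090 s:
  obj    pos=(+0.639,-0.257) vel=(+1.227,-0.669) ωy=+27.39

Key-timestep trajectory:
   step    t(s)  obj.x    obj.z    obj.vx   obj.vz 
     84  0.2507   +0.058  +0.059  +0.305  -0.166
    169  0.5045   +0.175  -0.004  +0.613  -0.334
    253  0.7552   +0.367  -0.109  +0.918  -0.501


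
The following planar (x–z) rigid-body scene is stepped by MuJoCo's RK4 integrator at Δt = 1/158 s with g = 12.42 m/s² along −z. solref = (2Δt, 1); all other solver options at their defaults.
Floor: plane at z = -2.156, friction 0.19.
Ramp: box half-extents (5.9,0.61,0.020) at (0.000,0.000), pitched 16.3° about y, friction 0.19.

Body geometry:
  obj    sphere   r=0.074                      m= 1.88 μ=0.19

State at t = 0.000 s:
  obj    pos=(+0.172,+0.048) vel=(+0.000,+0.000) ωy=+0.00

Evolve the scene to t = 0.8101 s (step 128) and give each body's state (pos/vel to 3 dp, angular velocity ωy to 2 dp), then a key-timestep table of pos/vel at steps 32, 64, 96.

State at t = 0.8101 s:
  obj    pos=(+0.956,-0.182) vel=(+1.936,-0.566) ωy=+27.25

Key-timestep trajectory:
   step    t(s)  obj.x    obj.z    obj.vx   obj.vz 
     32  0.2025   +0.221  +0.033  +0.484  -0.142
     64  0.4051   +0.368  -0.010  +0.968  -0.283
     96  0.6076   +0.613  -0.081  +1.452  -0.425


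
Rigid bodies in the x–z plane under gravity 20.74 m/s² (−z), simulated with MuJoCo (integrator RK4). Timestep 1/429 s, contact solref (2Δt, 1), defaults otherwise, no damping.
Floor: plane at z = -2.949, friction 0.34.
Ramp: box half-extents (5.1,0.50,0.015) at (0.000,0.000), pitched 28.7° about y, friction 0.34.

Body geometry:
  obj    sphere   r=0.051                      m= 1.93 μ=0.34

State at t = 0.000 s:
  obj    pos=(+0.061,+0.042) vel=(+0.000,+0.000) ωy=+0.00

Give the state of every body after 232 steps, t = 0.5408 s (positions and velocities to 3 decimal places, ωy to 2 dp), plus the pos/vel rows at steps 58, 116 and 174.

State at t = 0.5408 s:
  obj    pos=(+0.974,-0.458) vel=(+3.375,-1.848) ωy=+75.43

Key-timestep trajectory:
   step    t(s)  obj.x    obj.z    obj.vx   obj.vz 
     58  0.1352   +0.118  +0.011  +0.844  -0.462
    116  0.2704   +0.289  -0.083  +1.687  -0.924
    174  0.4056   +0.574  -0.239  +2.531  -1.386


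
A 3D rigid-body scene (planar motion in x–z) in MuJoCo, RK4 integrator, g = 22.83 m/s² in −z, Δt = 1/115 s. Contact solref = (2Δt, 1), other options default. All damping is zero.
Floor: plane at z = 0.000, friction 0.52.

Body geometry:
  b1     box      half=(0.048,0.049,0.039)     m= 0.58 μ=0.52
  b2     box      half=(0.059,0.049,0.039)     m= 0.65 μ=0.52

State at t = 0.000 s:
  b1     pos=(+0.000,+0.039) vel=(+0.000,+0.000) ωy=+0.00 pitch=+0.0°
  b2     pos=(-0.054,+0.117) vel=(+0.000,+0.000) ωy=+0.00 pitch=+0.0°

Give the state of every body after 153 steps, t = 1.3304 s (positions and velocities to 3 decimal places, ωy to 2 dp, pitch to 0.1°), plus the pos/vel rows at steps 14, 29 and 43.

State at t = 1.3304 s:
  b1     pos=(+0.000,+0.039) vel=(+0.000,+0.000) ωy=+0.00 pitch=+0.0°
  b2     pos=(-0.106,+0.059) vel=(+0.000,+0.000) ωy=+0.00 pitch=-90.0°

Key-timestep trajectory:
   step    t(s)  b1.x    b1.z    b1.vx   b1.vz   b2.x    b2.z    b2.vx   b2.vz 
     14  0.1217   +0.000  +0.039  +0.001  +0.001   -0.070  +0.111  -0.315  -0.187
     29  0.2522   +0.000  +0.039  +0.000  +0.000   -0.119  +0.063  -0.097  +0.144
     43  0.3739   +0.000  +0.039  +0.000  +0.000   -0.103  +0.059  -0.058  +0.019


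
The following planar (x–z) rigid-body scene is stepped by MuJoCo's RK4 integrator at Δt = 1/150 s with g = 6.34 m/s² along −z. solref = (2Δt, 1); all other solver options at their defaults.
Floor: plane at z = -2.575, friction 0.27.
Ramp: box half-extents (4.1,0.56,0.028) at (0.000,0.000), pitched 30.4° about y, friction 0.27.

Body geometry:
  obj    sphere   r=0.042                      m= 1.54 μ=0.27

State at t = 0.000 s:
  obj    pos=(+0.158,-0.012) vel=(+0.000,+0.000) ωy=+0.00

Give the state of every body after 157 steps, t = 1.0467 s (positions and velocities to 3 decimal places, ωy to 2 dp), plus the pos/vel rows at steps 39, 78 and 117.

State at t = 1.0467 s:
  obj    pos=(+1.241,-0.647) vel=(+2.069,-1.214) ωy=+57.09

Key-timestep trajectory:
   step    t(s)  obj.x    obj.z    obj.vx   obj.vz 
     39  0.2600   +0.225  -0.051  +0.514  -0.302
     78  0.5200   +0.426  -0.168  +1.028  -0.603
    117  0.7800   +0.760  -0.364  +1.542  -0.905


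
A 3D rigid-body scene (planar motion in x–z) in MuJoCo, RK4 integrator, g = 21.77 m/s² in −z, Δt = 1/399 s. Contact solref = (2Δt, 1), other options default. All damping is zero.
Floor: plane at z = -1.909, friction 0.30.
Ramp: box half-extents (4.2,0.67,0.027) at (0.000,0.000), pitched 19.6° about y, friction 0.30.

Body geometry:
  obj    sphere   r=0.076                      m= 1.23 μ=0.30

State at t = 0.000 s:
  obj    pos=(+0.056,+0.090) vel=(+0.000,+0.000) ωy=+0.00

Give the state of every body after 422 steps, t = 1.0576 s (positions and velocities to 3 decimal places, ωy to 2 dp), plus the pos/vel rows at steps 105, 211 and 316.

State at t = 1.0576 s:
  obj    pos=(+2.804,-0.889) vel=(+5.197,-1.851) ωy=+72.59

Key-timestep trajectory:
   step    t(s)  obj.x    obj.z    obj.vx   obj.vz 
    105  0.2632   +0.226  +0.029  +1.293  -0.461
    211  0.5288   +0.743  -0.155  +2.599  -0.925
    316  0.7920   +1.597  -0.459  +3.892  -1.386


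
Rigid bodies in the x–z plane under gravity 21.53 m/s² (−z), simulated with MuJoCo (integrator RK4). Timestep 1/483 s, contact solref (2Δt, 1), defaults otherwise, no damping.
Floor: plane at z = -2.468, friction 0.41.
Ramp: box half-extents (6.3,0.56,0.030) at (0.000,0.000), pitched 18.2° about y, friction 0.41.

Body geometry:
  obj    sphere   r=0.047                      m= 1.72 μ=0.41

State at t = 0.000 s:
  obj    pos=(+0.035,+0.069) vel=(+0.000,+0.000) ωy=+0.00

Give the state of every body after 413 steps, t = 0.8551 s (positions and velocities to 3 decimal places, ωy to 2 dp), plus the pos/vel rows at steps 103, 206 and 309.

State at t = 0.8551 s:
  obj    pos=(+1.703,-0.479) vel=(+3.902,-1.283) ωy=+87.38

Key-timestep trajectory:
   step    t(s)  obj.x    obj.z    obj.vx   obj.vz 
    103  0.2133   +0.139  +0.035  +0.973  -0.320
    206  0.4265   +0.450  -0.067  +1.946  -0.640
    309  0.6398   +0.969  -0.238  +2.919  -0.960


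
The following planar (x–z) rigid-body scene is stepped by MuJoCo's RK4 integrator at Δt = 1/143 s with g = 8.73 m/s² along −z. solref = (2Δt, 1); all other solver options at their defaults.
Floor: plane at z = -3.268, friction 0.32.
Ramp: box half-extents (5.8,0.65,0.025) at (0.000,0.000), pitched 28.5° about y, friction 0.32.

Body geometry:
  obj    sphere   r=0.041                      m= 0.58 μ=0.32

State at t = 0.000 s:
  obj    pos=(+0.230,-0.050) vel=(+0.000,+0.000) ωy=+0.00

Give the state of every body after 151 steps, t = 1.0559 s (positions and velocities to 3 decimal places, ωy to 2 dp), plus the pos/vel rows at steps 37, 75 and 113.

State at t = 1.0559 s:
  obj    pos=(+1.688,-0.841) vel=(+2.761,-1.499) ωy=+76.62

Key-timestep trajectory:
   step    t(s)  obj.x    obj.z    obj.vx   obj.vz 
     37  0.2587   +0.318  -0.097  +0.677  -0.367
     75  0.5245   +0.590  -0.245  +1.372  -0.745
    113  0.7902   +1.047  -0.493  +2.066  -1.122


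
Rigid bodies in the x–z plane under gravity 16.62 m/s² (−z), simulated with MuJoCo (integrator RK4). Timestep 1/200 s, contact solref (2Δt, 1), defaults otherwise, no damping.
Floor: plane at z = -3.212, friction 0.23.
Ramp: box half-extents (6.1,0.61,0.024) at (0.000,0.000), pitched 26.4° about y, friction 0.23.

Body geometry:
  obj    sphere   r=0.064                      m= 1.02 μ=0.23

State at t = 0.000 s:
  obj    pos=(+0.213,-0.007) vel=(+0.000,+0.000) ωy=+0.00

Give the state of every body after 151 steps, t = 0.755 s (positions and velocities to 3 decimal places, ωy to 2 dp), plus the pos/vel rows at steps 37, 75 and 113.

State at t = 0.755 s:
  obj    pos=(+1.561,-0.676) vel=(+3.570,-1.772) ωy=+62.25

Key-timestep trajectory:
   step    t(s)  obj.x    obj.z    obj.vx   obj.vz 
     37  0.1850   +0.294  -0.048  +0.875  -0.434
     75  0.3750   +0.545  -0.173  +1.773  -0.880
    113  0.5650   +0.968  -0.382  +2.672  -1.326


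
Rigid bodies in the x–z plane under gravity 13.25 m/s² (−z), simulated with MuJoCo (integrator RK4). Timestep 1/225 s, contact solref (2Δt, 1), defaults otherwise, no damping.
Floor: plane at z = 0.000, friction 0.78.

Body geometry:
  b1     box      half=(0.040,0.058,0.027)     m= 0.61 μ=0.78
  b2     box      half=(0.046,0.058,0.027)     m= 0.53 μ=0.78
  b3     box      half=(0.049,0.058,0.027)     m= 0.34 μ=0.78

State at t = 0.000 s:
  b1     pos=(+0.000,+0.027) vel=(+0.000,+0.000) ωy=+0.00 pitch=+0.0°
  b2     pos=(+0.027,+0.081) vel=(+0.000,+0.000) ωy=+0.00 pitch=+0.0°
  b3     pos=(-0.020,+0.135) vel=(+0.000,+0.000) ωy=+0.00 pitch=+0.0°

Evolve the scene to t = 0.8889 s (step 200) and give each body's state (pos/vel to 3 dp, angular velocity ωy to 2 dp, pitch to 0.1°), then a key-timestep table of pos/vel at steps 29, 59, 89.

State at t = 0.8889 s:
  b1     pos=(+0.000,+0.027) vel=(+0.000,+0.000) ωy=+0.00 pitch=+0.0°
  b2     pos=(+0.027,+0.081) vel=(+0.000,+0.000) ωy=+0.00 pitch=+0.0°
  b3     pos=(-0.135,+0.027) vel=(+0.000,+0.000) ωy=+0.00 pitch=+180.0°

Key-timestep trajectory:
   step    t(s)  b1.x    b1.z    b1.vx   b1.vz   b2.x    b2.z    b2.vx   b2.vz   b3.x    b3.z    b3.vx   b3.vz 
     29  0.1289   +0.000  +0.027  +0.000  +0.000   +0.027  +0.081  +0.000  +0.000   -0.022  +0.135  -0.045  -0.005
     59  0.2622   +0.000  +0.027  +0.000  +0.000   +0.027  +0.081  +0.000  +0.000   -0.038  +0.127  -0.216  -0.228
     89  0.3956   +0.000  +0.027  +0.000  +0.000   +0.027  +0.081  +0.000  +0.000   -0.094  +0.073  -0.530  -0.871


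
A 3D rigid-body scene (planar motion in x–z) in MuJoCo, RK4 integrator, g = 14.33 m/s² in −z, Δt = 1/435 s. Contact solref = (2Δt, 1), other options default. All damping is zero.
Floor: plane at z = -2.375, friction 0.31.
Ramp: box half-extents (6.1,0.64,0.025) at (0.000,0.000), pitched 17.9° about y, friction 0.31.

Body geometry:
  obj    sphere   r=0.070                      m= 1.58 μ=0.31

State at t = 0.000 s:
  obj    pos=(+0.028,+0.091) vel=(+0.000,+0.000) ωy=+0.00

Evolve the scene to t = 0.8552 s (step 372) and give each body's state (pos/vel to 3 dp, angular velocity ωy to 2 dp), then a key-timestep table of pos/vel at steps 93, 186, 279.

State at t = 0.8552 s:
  obj    pos=(+1.123,-0.263) vel=(+2.560,-0.827) ωy=+38.43

Key-timestep trajectory:
   step    t(s)  obj.x    obj.z    obj.vx   obj.vz 
     93  0.2138   +0.096  +0.069  +0.640  -0.207
    186  0.4276   +0.302  +0.002  +1.280  -0.413
    279  0.6414   +0.644  -0.108  +1.920  -0.620


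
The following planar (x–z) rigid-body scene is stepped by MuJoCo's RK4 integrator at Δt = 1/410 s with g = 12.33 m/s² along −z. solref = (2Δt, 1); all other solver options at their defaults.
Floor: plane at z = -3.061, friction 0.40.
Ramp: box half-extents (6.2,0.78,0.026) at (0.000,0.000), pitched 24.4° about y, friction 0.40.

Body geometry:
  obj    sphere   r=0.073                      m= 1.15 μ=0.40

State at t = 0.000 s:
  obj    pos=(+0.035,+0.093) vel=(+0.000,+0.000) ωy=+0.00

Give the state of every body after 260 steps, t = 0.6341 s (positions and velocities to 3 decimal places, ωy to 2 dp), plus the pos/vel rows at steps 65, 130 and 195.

State at t = 0.6341 s:
  obj    pos=(+0.701,-0.209) vel=(+2.101,-0.953) ωy=+31.60

Key-timestep trajectory:
   step    t(s)  obj.x    obj.z    obj.vx   obj.vz 
     65  0.1585   +0.077  +0.074  +0.525  -0.238
    130  0.3171   +0.202  +0.017  +1.051  -0.477
    195  0.4756   +0.410  -0.077  +1.576  -0.715


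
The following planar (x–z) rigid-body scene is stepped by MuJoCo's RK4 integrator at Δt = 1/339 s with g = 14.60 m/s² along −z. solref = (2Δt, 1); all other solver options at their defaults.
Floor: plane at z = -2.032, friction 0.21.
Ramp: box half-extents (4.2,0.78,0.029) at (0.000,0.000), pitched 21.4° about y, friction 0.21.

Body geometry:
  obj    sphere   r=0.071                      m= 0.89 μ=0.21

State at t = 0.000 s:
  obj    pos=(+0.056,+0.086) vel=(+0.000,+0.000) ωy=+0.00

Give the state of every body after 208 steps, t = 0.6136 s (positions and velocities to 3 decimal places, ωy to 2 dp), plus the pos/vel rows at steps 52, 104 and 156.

State at t = 0.6136 s:
  obj    pos=(+0.723,-0.176) vel=(+2.174,-0.852) ωy=+32.88

Key-timestep trajectory:
   step    t(s)  obj.x    obj.z    obj.vx   obj.vz 
     52  0.1534   +0.098  +0.069  +0.544  -0.213
    104  0.3068   +0.223  +0.020  +1.087  -0.426
    156  0.4602   +0.431  -0.062  +1.630  -0.639


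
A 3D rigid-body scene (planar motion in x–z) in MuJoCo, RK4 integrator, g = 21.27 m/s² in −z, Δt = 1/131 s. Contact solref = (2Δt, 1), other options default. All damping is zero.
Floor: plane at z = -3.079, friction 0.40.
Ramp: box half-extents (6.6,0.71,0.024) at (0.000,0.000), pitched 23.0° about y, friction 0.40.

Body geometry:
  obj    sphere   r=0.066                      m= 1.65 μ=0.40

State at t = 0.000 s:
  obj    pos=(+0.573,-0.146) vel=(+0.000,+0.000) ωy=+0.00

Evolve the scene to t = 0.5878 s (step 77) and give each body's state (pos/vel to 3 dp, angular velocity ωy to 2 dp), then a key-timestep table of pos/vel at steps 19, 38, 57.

State at t = 0.5878 s:
  obj    pos=(+1.517,-0.546) vel=(+3.212,-1.363) ωy=+52.85

Key-timestep trajectory:
   step    t(s)  obj.x    obj.z    obj.vx   obj.vz 
     19  0.1450   +0.631  -0.170  +0.793  -0.336
     38  0.2901   +0.803  -0.243  +1.585  -0.673
     57  0.4351   +1.091  -0.365  +2.378  -1.009


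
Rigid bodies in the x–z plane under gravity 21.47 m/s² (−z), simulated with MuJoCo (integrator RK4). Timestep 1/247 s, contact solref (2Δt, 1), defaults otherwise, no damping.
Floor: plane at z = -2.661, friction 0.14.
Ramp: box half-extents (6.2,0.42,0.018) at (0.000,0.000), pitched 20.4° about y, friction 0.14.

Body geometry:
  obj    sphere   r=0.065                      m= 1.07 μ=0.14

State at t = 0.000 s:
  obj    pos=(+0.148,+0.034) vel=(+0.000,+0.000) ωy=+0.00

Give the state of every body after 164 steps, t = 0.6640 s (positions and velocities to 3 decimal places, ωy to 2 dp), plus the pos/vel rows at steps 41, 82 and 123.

State at t = 0.6640 s:
  obj    pos=(+1.253,-0.377) vel=(+3.327,-1.237) ωy=+54.59

Key-timestep trajectory:
   step    t(s)  obj.x    obj.z    obj.vx   obj.vz 
     41  0.1660   +0.217  +0.008  +0.832  -0.309
     82  0.3320   +0.424  -0.069  +1.664  -0.619
    123  0.4980   +0.769  -0.198  +2.495  -0.928


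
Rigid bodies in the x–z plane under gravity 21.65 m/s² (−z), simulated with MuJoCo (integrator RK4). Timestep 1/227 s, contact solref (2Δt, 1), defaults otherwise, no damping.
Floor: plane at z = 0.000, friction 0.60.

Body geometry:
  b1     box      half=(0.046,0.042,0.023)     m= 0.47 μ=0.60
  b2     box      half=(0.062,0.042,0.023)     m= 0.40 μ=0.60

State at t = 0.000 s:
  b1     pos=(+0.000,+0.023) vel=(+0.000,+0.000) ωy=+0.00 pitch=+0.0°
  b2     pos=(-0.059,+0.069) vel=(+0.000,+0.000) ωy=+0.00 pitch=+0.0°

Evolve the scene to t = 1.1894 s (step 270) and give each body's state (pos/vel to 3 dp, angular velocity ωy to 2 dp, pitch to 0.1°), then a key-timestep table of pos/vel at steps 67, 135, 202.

State at t = 1.1894 s:
  b1     pos=(+0.001,+0.023) vel=(+0.001,+0.000) ωy=+0.00 pitch=+0.0°
  b2     pos=(-0.070,+0.056) vel=(-0.001,-0.001) ωy=+0.02 pitch=-37.6°

Key-timestep trajectory:
   step    t(s)  b1.x    b1.z    b1.vx   b1.vz   b2.x    b2.z    b2.vx   b2.vz 
     67  0.2952   +0.000  +0.023  +0.001  +0.000   -0.069  +0.057  -0.001  -0.001
    135  0.5947   +0.000  +0.023  +0.001  +0.000   -0.070  +0.056  -0.001  -0.001
    202  0.8899   +0.000  +0.023  +0.001  +0.000   -0.070  +0.056  -0.001  -0.001


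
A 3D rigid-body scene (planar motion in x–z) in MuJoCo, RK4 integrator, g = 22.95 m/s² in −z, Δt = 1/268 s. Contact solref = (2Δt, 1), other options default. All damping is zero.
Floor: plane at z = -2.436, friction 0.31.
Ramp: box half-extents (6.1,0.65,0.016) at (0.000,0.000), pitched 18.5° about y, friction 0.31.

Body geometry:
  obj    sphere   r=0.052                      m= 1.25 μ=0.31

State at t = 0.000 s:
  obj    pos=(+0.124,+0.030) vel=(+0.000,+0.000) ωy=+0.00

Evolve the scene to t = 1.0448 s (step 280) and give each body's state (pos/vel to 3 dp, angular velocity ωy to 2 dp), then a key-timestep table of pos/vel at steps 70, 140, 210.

State at t = 1.0448 s:
  obj    pos=(+2.816,-0.871) vel=(+5.154,-1.724) ωy=+104.50

Key-timestep trajectory:
   step    t(s)  obj.x    obj.z    obj.vx   obj.vz 
     70  0.2612   +0.292  -0.026  +1.289  -0.431
    140  0.5224   +0.797  -0.195  +2.577  -0.862
    210  0.7836   +1.639  -0.477  +3.865  -1.293
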